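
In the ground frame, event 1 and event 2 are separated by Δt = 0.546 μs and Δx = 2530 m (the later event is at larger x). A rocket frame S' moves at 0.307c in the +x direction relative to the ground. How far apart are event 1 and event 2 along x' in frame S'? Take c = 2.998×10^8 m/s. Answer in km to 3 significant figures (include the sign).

Δx' ≈ 2.61 km

γ = 1/√(1 − 0.307²) = 1.0507
Δx' = γ(Δx − vΔt) = 1.0507 × (2530 m − 0.307×(2.998×10^8 m/s)×0.546×10^-6 s)
= 1.0507 × (2479.7 m) = 2.61 km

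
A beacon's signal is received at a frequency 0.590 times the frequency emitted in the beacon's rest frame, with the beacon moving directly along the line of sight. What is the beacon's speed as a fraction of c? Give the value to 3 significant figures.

β ≈ 0.484

f_obs/f_src = √((1−β)/(1+β)) = 0.590  ⇒  (1−β)/(1+β) = 0.34810
β = |1 − D²|/(1 + D²) = |1 − 0.34810|/(1 + 0.34810) = 0.484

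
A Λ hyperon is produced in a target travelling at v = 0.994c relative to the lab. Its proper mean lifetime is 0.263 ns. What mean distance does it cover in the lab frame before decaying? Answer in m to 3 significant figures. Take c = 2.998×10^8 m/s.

γ = 1/√(1 − 0.994²) = 9.1424
Dilated lifetime: Δt = γτ₀ = 9.1424 × 0.263 ns = 2.4045 ns
d = vΔt = 0.994c × 2.4045 ns = 2.9800×10^8 m/s × 2.4045×10^-9 s = 0.717 m

d ≈ 0.717 m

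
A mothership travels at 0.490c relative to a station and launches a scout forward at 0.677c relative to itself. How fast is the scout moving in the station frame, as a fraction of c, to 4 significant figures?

Compose boost 2: (0.677 + 0.490)/(1 + 0.677×0.490) = 1.167/1.33173 = 0.8763

u ≈ 0.8763c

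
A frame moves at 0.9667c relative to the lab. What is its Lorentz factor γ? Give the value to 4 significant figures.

γ = 1/√(1 − β²) = 1/√(1 − 0.9667²) = 1/√(0.0654911) = 3.908

γ ≈ 3.908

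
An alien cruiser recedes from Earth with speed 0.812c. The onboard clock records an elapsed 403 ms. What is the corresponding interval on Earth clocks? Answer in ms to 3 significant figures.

Δt ≈ 690 ms

γ = 1/√(1 − 0.812²) = 1.7133
Time dilation: Δt = γτ₀ = 1.7133 × 403 ms = 690 ms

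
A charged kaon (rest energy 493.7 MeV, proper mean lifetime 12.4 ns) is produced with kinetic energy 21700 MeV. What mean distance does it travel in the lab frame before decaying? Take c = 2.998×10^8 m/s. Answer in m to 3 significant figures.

γ = 1 + K/(m₀c²) = 1 + 21700/493.7 = 44.954
β = √(1 − 1/γ²) = 0.99975
Dilated lifetime: γτ₀ = 44.954 × 12.4 ns = 557.43 ns
d = βc·γτ₀ = 0.99975 × (2.998×10^8 m/s) × 5.5743×10^-7 s = 167 m

d ≈ 167 m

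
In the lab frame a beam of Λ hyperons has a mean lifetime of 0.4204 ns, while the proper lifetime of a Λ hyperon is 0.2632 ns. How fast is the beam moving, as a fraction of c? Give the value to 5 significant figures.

γ = Δt/τ₀ = 0.4204/0.2632 = 1.597264
β = √(1 − 1/γ²) = √(1 − 1/1.597264²) = 0.77977

β ≈ 0.77977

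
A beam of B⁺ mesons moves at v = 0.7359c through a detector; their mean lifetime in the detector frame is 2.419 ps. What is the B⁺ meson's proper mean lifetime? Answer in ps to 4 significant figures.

τ₀ ≈ 1.638 ps

γ = 1/√(1 − 0.7359²) = 1.47691
Proper time: τ₀ = Δt/γ = 2.419/1.47691 = 1.638 ps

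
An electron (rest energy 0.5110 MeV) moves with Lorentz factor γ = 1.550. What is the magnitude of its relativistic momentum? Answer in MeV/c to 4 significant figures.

β = √(1 − 1/γ²) = √(1 − 1/1.550²) = 0.764046
p = γβm₀c = 1.550 × 0.764046 × 0.5110 MeV/c = 0.6052 MeV/c

p ≈ 0.6052 MeV/c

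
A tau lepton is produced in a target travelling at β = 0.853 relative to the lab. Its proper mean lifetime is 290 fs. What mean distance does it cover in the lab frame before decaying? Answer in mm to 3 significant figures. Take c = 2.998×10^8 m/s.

γ = 1/√(1 − 0.853²) = 1.9160
Dilated lifetime: Δt = γτ₀ = 1.9160 × 290 fs = 555.65 fs
d = vΔt = 0.853c × 555.65 fs = 2.5573×10^8 m/s × 5.5565×10^-13 s = 0.142 mm

d ≈ 0.142 mm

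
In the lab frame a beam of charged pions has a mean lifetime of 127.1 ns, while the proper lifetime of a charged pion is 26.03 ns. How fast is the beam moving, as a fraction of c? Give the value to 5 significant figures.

β ≈ 0.97880

γ = Δt/τ₀ = 127.1/26.03 = 4.882828
β = √(1 − 1/γ²) = √(1 − 1/4.882828²) = 0.97880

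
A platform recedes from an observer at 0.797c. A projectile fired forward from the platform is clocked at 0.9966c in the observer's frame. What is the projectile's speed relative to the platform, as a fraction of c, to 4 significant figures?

Inverse velocity addition: u' = (u − v)/(1 − uv/c²)
= (0.9966 − 0.797)/(1 − 0.9966×0.797) = 0.1996/0.205710 = 0.9703

u' ≈ 0.9703c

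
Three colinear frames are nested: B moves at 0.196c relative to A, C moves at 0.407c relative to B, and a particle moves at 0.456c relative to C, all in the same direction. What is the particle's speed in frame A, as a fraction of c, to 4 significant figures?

Compose boost 2: (0.407 + 0.196)/(1 + 0.407×0.196) = 0.6030/1.07977 = 0.558451
Compose boost 3: (0.456 + 0.558451)/(1 + 0.456×0.558451) = 1.01445/1.25465 = 0.8086

u ≈ 0.8086c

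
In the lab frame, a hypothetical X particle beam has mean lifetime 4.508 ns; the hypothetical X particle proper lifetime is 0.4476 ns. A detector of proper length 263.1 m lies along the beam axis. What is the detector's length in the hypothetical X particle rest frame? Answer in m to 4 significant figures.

Time dilation ⇒ γ = Δt/τ₀ = 4.508/0.4476 = 10.0715
Length contraction: L = L₀/γ = 263.1/10.0715 = 26.12 m

L ≈ 26.12 m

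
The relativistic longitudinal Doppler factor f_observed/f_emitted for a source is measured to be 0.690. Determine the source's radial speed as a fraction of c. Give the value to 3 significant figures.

β ≈ 0.355

f_obs/f_src = √((1−β)/(1+β)) = 0.690  ⇒  (1−β)/(1+β) = 0.47610
β = |1 − D²|/(1 + D²) = |1 − 0.47610|/(1 + 0.47610) = 0.355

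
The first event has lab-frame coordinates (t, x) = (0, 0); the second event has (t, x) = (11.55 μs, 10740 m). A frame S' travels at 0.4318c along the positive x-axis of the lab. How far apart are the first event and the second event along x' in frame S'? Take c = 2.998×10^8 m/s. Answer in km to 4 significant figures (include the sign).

Δx' ≈ 10.25 km

γ = 1/√(1 − 0.4318²) = 1.10869
Δx' = γ(Δx − vΔt) = 1.10869 × (10740 m − 0.4318×(2.998×10^8 m/s)×11.55×10^-6 s)
= 1.10869 × (9244.81 m) = 10.25 km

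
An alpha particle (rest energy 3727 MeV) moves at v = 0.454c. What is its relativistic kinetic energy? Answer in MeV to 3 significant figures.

K ≈ 456 MeV

γ = 1/√(1 − 0.454²) = 1.1223
K = (γ − 1)m₀c² = (1.1223 − 1) × 3727 MeV = 0.12233 × 3727 MeV = 456 MeV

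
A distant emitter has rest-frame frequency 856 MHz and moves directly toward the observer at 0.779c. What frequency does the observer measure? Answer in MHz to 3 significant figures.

f_obs ≈ 2430 MHz

Relativistic Doppler: f_obs = f_src √((1+β)/(1−β))
= 856 × √(1.7790/0.22100) = 856 × 2.8372 = 2430 MHz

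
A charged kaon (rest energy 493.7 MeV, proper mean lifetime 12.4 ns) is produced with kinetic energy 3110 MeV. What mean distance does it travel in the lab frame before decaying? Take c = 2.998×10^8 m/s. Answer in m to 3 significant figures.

γ = 1 + K/(m₀c²) = 1 + 3110/493.7 = 7.2994
β = √(1 − 1/γ²) = 0.99057
Dilated lifetime: γτ₀ = 7.2994 × 12.4 ns = 90.512 ns
d = βc·γτ₀ = 0.99057 × (2.998×10^8 m/s) × 9.0512×10^-8 s = 26.9 m

d ≈ 26.9 m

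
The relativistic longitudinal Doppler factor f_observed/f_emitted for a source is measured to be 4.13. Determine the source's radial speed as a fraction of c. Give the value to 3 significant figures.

f_obs/f_src = √((1+β)/(1−β)) = 4.13  ⇒  (1+β)/(1−β) = 17.057
β = |1 − D²|/(1 + D²) = |1 − 17.057|/(1 + 17.057) = 0.889

β ≈ 0.889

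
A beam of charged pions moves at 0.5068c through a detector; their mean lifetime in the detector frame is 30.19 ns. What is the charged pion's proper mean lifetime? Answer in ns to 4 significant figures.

τ₀ ≈ 26.03 ns

γ = 1/√(1 − 0.5068²) = 1.16001
Proper time: τ₀ = Δt/γ = 30.19/1.16001 = 26.03 ns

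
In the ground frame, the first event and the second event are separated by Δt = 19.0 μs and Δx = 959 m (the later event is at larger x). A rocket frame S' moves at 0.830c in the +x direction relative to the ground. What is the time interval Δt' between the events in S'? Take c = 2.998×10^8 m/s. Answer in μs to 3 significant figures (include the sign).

Δt' ≈ 29.3 μs

γ = 1/√(1 − 0.830²) = 1.7929
Δt' = γ(Δt − vΔx/c²) = 1.7929 × (19.0 μs − 0.830×959 m / (2.998×10^8 m/s))
= 1.7929 × (16.345 μs) = 29.3 μs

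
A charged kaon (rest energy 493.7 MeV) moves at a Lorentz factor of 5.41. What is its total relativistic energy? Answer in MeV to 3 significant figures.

γ = 5.41 (given)
E = γm₀c² = 5.41 × 493.7 MeV = 2670 MeV

E ≈ 2670 MeV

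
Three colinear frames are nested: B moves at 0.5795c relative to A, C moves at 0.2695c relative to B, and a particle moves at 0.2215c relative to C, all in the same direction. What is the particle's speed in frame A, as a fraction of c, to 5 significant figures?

u ≈ 0.82210c

Compose boost 2: (0.2695 + 0.5795)/(1 + 0.2695×0.5795) = 0.84900/1.156175 = 0.7343177
Compose boost 3: (0.2215 + 0.7343177)/(1 + 0.2215×0.7343177) = 0.9558177/1.162651 = 0.82210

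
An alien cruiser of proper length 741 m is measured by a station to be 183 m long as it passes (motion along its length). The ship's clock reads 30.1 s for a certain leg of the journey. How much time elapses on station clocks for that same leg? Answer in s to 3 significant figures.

Δt ≈ 122 s

Length contraction ⇒ γ = L₀/L = 741/183 = 4.0492
Time dilation: Δt = γτ₀ = 4.0492 × 30.1 s = 122 s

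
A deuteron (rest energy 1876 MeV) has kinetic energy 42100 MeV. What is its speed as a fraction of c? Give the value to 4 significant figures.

γ = 1 + K/(m₀c²) = 1 + 42100/1876 = 23.4414
β = √(1 − 1/γ²) = 0.9991

β ≈ 0.9991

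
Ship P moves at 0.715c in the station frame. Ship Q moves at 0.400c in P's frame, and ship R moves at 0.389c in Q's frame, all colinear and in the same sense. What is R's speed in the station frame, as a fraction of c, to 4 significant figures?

u ≈ 0.9392c

Compose boost 2: (0.400 + 0.715)/(1 + 0.400×0.715) = 1.115/1.28600 = 0.867030
Compose boost 3: (0.389 + 0.867030)/(1 + 0.389×0.867030) = 1.25603/1.33727 = 0.9392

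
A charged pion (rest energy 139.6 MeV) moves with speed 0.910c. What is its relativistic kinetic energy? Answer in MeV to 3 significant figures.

γ = 1/√(1 − 0.910²) = 2.4119
K = (γ − 1)m₀c² = (2.4119 − 1) × 139.6 MeV = 1.4119 × 139.6 MeV = 197 MeV

K ≈ 197 MeV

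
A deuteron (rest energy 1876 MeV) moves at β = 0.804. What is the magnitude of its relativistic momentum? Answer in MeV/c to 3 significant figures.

γ = 1/√(1 − 0.804²) = 1.6817
p = γβm₀c = 1.6817 × 0.804 × 1876 MeV/c = 2540 MeV/c

p ≈ 2540 MeV/c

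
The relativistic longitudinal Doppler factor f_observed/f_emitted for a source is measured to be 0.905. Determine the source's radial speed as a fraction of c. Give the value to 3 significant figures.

f_obs/f_src = √((1−β)/(1+β)) = 0.905  ⇒  (1−β)/(1+β) = 0.81903
β = |1 − D²|/(1 + D²) = |1 − 0.81903|/(1 + 0.81903) = 0.0995

β ≈ 0.0995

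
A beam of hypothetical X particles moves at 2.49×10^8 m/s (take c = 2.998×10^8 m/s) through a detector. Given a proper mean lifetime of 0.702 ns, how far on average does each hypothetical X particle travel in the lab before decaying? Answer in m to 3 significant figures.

β = v/c = 2.49×10^8 / 2.998×10^8 = 0.83055
γ = 1/√(1 − 0.83055²) = 1.7955
Dilated lifetime: Δt = γτ₀ = 1.7955 × 0.702 ns = 1.2605 ns
d = vΔt = 0.83055c × 1.2605 ns = 2.4900×10^8 m/s × 1.2605×10^-9 s = 0.314 m

d ≈ 0.314 m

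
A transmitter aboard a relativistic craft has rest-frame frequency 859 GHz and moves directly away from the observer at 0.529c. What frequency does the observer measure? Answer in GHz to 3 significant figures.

Relativistic Doppler: f_obs = f_src √((1−β)/(1+β))
= 859 × √(0.47100/1.5290) = 859 × 0.55502 = 477 GHz

f_obs ≈ 477 GHz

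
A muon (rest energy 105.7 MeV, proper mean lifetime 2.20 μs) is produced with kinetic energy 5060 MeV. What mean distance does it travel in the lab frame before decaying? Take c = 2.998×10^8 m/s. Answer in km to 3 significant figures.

d ≈ 32.2 km

γ = 1 + K/(m₀c²) = 1 + 5060/105.7 = 48.871
β = √(1 − 1/γ²) = 0.99979
Dilated lifetime: γτ₀ = 48.871 × 2.20 μs = 107.52 μs
d = βc·γτ₀ = 0.99979 × (2.998×10^8 m/s) × 0.00010752 s = 32.2 km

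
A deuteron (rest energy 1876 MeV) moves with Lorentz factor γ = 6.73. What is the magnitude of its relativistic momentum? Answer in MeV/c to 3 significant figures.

β = √(1 − 1/γ²) = √(1 − 1/6.73²) = 0.98890
p = γβm₀c = 6.73 × 0.98890 × 1876 MeV/c = 12500 MeV/c

p ≈ 12500 MeV/c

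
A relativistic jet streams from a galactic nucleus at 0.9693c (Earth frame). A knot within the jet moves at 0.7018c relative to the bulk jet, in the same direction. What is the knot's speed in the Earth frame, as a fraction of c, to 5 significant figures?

Relativistic velocity addition: u = (u' + v)/(1 + u'v/c²)
= (0.7018 + 0.9693)/(1 + 0.7018×0.9693) = 1.6711/1.680255 = 0.99455

u ≈ 0.99455c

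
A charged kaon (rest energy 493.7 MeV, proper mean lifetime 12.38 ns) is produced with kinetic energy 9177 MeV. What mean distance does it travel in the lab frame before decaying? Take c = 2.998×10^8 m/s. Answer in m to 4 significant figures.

γ = 1 + K/(m₀c²) = 1 + 9177/493.7 = 19.5882
β = √(1 − 1/γ²) = 0.998696
Dilated lifetime: γτ₀ = 19.5882 × 12.38 ns = 242.502 ns
d = βc·γτ₀ = 0.998696 × (2.998×10^8 m/s) × 2.42502×10^-7 s = 72.61 m

d ≈ 72.61 m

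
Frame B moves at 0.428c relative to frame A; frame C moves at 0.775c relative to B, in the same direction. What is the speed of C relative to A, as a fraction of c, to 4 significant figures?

u ≈ 0.9034c

Compose boost 2: (0.775 + 0.428)/(1 + 0.775×0.428) = 1.203/1.33170 = 0.9034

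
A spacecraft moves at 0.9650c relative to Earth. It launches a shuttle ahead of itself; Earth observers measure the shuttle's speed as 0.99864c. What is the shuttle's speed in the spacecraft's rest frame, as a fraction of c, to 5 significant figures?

u' ≈ 0.92641c

Inverse velocity addition: u' = (u − v)/(1 − uv/c²)
= (0.99864 − 0.9650)/(1 − 0.99864×0.9650) = 0.033640/0.03631240 = 0.92641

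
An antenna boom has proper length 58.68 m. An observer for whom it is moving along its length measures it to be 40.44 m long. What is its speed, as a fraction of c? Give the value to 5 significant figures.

β ≈ 0.72461

γ = L₀/L = 58.68/40.44 = 1.451039
β = √(1 − 1/γ²) = 0.72461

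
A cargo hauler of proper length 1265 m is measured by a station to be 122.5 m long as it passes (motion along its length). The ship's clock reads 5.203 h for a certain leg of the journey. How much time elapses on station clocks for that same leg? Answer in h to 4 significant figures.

Length contraction ⇒ γ = L₀/L = 1265/122.5 = 10.3265
Time dilation: Δt = γτ₀ = 10.3265 × 5.203 h = 53.73 h

Δt ≈ 53.73 h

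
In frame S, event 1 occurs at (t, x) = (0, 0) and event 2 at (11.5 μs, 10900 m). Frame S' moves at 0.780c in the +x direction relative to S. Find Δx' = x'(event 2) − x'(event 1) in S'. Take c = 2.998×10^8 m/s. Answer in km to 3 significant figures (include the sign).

γ = 1/√(1 − 0.780²) = 1.5980
Δx' = γ(Δx − vΔt) = 1.5980 × (10900 m − 0.780×(2.998×10^8 m/s)×11.5×10^-6 s)
= 1.5980 × (8210.8 m) = 13.1 km

Δx' ≈ 13.1 km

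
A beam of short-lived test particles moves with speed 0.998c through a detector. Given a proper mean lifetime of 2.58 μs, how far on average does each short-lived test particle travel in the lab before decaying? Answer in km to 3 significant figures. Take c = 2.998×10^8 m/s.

γ = 1/√(1 − 0.998²) = 15.819
Dilated lifetime: Δt = γτ₀ = 15.819 × 2.58 μs = 40.814 μs
d = vΔt = 0.998c × 40.814 μs = 2.9920×10^8 m/s × 4.0814×10^-5 s = 12.2 km

d ≈ 12.2 km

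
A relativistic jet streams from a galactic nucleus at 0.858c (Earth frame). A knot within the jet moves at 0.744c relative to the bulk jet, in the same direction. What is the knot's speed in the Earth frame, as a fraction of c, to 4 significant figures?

Relativistic velocity addition: u = (u' + v)/(1 + u'v/c²)
= (0.744 + 0.858)/(1 + 0.744×0.858) = 1.602/1.63835 = 0.9778

u ≈ 0.9778c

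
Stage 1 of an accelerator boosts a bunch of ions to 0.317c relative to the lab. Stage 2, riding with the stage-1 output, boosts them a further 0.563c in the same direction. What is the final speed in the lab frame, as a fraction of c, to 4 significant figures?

Compose boost 2: (0.563 + 0.317)/(1 + 0.563×0.317) = 0.8800/1.17847 = 0.7467

u ≈ 0.7467c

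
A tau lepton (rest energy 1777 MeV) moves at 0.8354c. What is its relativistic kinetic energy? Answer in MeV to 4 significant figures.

K ≈ 1456 MeV

γ = 1/√(1 − 0.8354²) = 1.81936
K = (γ − 1)m₀c² = (1.81936 − 1) × 1777 MeV = 0.819365 × 1777 MeV = 1456 MeV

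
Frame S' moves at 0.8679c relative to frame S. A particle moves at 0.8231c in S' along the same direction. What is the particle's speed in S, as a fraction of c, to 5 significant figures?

Relativistic velocity addition: u = (u' + v)/(1 + u'v/c²)
= (0.8231 + 0.8679)/(1 + 0.8231×0.8679) = 1.6910/1.714368 = 0.98637

u ≈ 0.98637c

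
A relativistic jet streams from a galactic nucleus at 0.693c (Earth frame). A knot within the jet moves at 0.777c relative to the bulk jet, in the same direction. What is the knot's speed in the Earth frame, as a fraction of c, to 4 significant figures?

u ≈ 0.9555c

Relativistic velocity addition: u = (u' + v)/(1 + u'v/c²)
= (0.777 + 0.693)/(1 + 0.777×0.693) = 1.470/1.53846 = 0.9555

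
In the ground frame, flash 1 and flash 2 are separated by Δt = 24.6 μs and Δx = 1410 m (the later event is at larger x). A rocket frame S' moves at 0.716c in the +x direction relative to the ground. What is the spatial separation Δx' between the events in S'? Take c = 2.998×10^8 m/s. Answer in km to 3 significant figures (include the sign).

γ = 1/√(1 − 0.716²) = 1.4325
Δx' = γ(Δx − vΔt) = 1.4325 × (1410 m − 0.716×(2.998×10^8 m/s)×24.6×10^-6 s)
= 1.4325 × (-3870.6 m) = -5.54 km

Δx' ≈ -5.54 km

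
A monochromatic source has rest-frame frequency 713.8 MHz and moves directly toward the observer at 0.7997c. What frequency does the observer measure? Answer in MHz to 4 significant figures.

f_obs ≈ 2140 MHz

Relativistic Doppler: f_obs = f_src √((1+β)/(1−β))
= 713.8 × √(1.79970/0.200300) = 713.8 × 2.99750 = 2140 MHz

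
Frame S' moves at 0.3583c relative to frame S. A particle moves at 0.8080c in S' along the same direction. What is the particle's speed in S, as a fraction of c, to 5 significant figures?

u ≈ 0.90445c

Relativistic velocity addition: u = (u' + v)/(1 + u'v/c²)
= (0.8080 + 0.3583)/(1 + 0.8080×0.3583) = 1.1663/1.289506 = 0.90445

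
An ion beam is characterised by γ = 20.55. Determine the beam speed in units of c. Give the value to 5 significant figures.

β ≈ 0.99882

β = √(1 − 1/γ²) = √(1 − 1/20.55²) = √(0.9976320) = 0.99882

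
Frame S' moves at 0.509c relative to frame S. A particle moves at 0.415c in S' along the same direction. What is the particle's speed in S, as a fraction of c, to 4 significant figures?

Relativistic velocity addition: u = (u' + v)/(1 + u'v/c²)
= (0.415 + 0.509)/(1 + 0.415×0.509) = 0.9240/1.21124 = 0.7629

u ≈ 0.7629c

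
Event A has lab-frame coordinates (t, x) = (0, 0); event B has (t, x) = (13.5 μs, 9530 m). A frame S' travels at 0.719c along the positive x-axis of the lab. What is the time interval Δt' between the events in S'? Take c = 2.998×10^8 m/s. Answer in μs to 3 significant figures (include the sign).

Δt' ≈ -13.5 μs

γ = 1/√(1 − 0.719²) = 1.4388
Δt' = γ(Δt − vΔx/c²) = 1.4388 × (13.5 μs − 0.719×9530 m / (2.998×10^8 m/s))
= 1.4388 × (-9.3555 μs) = -13.5 μs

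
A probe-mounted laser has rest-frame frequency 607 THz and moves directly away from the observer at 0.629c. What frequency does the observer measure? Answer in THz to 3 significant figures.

f_obs ≈ 290 THz

Relativistic Doppler: f_obs = f_src √((1−β)/(1+β))
= 607 × √(0.37100/1.6290) = 607 × 0.47723 = 290 THz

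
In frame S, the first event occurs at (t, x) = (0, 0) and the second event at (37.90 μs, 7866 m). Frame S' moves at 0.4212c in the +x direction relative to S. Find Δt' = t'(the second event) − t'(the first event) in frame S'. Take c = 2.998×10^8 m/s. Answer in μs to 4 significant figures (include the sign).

γ = 1/√(1 − 0.4212²) = 1.10257
Δt' = γ(Δt − vΔx/c²) = 1.10257 × (37.90 μs − 0.4212×7866 m / (2.998×10^8 m/s))
= 1.10257 × (26.8488 μs) = 29.60 μs

Δt' ≈ 29.60 μs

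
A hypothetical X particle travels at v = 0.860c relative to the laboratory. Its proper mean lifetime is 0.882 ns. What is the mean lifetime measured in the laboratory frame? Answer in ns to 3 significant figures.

Δt ≈ 1.73 ns

γ = 1/√(1 − 0.860²) = 1.9597
Time dilation: Δt = γτ₀ = 1.9597 × 0.882 ns = 1.73 ns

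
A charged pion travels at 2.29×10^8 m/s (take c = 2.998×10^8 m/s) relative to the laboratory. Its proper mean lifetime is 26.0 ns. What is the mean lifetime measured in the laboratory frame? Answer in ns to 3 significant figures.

β = v/c = 2.29×10^8 / 2.998×10^8 = 0.76384
γ = 1/√(1 − 0.76384²) = 1.5494
Time dilation: Δt = γτ₀ = 1.5494 × 26.0 ns = 40.3 ns

Δt ≈ 40.3 ns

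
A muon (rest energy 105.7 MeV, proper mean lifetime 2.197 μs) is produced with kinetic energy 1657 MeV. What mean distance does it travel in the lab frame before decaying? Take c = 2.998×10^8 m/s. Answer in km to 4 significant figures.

γ = 1 + K/(m₀c²) = 1 + 1657/105.7 = 16.6764
β = √(1 − 1/γ²) = 0.998200
Dilated lifetime: γτ₀ = 16.6764 × 2.197 μs = 36.6381 μs
d = βc·γτ₀ = 0.998200 × (2.998×10^8 m/s) × 3.66381×10^-5 s = 10.96 km

d ≈ 10.96 km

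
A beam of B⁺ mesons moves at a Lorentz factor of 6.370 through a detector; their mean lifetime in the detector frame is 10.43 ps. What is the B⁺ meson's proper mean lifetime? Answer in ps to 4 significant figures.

τ₀ ≈ 1.637 ps

γ = 6.370 (given)
Proper time: τ₀ = Δt/γ = 10.43/6.370 = 1.637 ps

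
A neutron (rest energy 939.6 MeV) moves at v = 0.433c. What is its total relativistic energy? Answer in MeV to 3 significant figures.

E ≈ 1040 MeV

γ = 1/√(1 − 0.433²) = 1.1094
E = γm₀c² = 1.1094 × 939.6 MeV = 1040 MeV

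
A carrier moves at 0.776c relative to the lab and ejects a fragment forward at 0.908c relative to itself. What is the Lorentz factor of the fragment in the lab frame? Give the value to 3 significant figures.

γ ≈ 6.45

u_lab = (0.908 + 0.776)/(1 + 0.908×0.776) = 1.684/1.70461 = 0.987910
γ = 1/√(1 − 0.987910²) = 6.45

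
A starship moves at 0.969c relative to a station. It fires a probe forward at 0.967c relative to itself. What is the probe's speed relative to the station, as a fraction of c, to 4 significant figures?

Relativistic velocity addition: u = (u' + v)/(1 + u'v/c²)
= (0.967 + 0.969)/(1 + 0.967×0.969) = 1.936/1.93702 = 0.9995

u ≈ 0.9995c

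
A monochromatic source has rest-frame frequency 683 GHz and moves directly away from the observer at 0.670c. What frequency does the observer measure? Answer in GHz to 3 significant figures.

f_obs ≈ 304 GHz

Relativistic Doppler: f_obs = f_src √((1−β)/(1+β))
= 683 × √(0.33000/1.6700) = 683 × 0.44453 = 304 GHz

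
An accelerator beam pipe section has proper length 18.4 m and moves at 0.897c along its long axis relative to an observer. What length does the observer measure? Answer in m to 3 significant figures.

γ = 1/√(1 − 0.897²) = 2.2623
Length contraction: L = L₀/γ = 18.4/2.2623 = 8.13 m

L ≈ 8.13 m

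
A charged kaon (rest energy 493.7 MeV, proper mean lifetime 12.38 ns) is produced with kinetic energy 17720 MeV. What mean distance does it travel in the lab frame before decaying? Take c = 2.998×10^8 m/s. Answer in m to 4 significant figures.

d ≈ 136.9 m

γ = 1 + K/(m₀c²) = 1 + 17720/493.7 = 36.8922
β = √(1 − 1/γ²) = 0.999633
Dilated lifetime: γτ₀ = 36.8922 × 12.38 ns = 456.726 ns
d = βc·γτ₀ = 0.999633 × (2.998×10^8 m/s) × 4.56726×10^-7 s = 136.9 m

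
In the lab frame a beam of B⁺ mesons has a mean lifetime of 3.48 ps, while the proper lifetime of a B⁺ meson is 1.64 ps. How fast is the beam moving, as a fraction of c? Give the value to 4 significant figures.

β ≈ 0.8820

γ = Δt/τ₀ = 3.48/1.64 = 2.12195
β = √(1 − 1/γ²) = √(1 − 1/2.12195²) = 0.8820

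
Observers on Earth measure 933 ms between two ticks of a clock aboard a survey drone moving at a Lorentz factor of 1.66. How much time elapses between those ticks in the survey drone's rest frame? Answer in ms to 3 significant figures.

γ = 1.66 (given)
Proper time: τ₀ = Δt/γ = 933/1.66 = 562 ms

τ₀ ≈ 562 ms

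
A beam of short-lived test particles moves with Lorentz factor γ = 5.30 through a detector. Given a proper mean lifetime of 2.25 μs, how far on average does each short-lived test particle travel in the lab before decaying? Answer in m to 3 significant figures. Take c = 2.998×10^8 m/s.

d ≈ 3510 m

β = √(1 − 1/γ²) = √(1 − 1/5.30²) = 0.98204
Dilated lifetime: Δt = γτ₀ = 5.30 × 2.25 μs = 11.925 μs
d = vΔt = 0.98204c × 11.925 μs = 2.9442×10^8 m/s × 1.1925×10^-5 s = 3510 m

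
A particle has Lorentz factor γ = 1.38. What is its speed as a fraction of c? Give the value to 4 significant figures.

β ≈ 0.6891

β = √(1 − 1/γ²) = √(1 − 1/1.38²) = √(0.474900) = 0.6891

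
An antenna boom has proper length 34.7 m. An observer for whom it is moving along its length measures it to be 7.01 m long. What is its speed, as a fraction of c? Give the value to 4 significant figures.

β ≈ 0.9794

γ = L₀/L = 34.7/7.01 = 4.95007
β = √(1 − 1/γ²) = 0.9794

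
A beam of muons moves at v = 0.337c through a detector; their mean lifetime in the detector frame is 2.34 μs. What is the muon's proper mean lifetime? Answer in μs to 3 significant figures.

γ = 1/√(1 − 0.337²) = 1.0621
Proper time: τ₀ = Δt/γ = 2.34/1.0621 = 2.20 μs

τ₀ ≈ 2.20 μs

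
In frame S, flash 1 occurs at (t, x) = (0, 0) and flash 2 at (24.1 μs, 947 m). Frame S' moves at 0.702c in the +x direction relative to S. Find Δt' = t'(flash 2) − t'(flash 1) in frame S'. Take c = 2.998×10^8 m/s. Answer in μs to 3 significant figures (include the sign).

Δt' ≈ 30.7 μs

γ = 1/√(1 − 0.702²) = 1.4041
Δt' = γ(Δt − vΔx/c²) = 1.4041 × (24.1 μs − 0.702×947 m / (2.998×10^8 m/s))
= 1.4041 × (21.883 μs) = 30.7 μs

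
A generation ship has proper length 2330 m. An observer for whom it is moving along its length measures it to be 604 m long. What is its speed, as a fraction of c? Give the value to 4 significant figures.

γ = L₀/L = 2330/604 = 3.85762
β = √(1 − 1/γ²) = 0.9658

β ≈ 0.9658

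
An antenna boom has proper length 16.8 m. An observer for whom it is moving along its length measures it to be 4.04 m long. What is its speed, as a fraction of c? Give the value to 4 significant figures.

γ = L₀/L = 16.8/4.04 = 4.15842
β = √(1 − 1/γ²) = 0.9707

β ≈ 0.9707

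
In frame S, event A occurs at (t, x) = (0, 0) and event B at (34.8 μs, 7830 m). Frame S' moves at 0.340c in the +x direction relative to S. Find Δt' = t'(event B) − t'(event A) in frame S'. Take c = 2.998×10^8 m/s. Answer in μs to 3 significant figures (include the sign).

Δt' ≈ 27.6 μs

γ = 1/√(1 − 0.340²) = 1.0633
Δt' = γ(Δt − vΔx/c²) = 1.0633 × (34.8 μs − 0.340×7830 m / (2.998×10^8 m/s))
= 1.0633 × (25.920 μs) = 27.6 μs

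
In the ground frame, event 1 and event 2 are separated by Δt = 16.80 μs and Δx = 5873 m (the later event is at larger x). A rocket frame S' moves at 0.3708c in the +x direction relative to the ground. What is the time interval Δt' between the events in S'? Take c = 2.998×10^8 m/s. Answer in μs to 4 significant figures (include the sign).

Δt' ≈ 10.27 μs

γ = 1/√(1 − 0.3708²) = 1.07676
Δt' = γ(Δt − vΔx/c²) = 1.07676 × (16.80 μs − 0.3708×5873 m / (2.998×10^8 m/s))
= 1.07676 × (9.53613 μs) = 10.27 μs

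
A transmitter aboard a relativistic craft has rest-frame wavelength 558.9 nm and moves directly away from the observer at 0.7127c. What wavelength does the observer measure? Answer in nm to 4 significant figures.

λ_obs ≈ 1365 nm

Relativistic Doppler: λ_obs = λ_src √((1+β)/(1−β))
= 558.9 × √(1.71270/0.287300) = 558.9 × 2.44159 = 1365 nm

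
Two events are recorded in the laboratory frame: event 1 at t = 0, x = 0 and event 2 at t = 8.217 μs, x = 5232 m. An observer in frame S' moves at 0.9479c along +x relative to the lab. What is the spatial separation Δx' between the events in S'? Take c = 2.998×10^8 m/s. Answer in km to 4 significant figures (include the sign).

Δx' ≈ 9.093 km

γ = 1/√(1 − 0.9479²) = 3.13905
Δx' = γ(Δx − vΔt) = 3.13905 × (5232 m − 0.9479×(2.998×10^8 m/s)×8.217×10^-6 s)
= 3.13905 × (2896.89 m) = 9.093 km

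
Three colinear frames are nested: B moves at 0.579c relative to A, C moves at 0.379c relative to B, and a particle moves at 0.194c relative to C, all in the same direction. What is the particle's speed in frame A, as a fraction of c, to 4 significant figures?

Compose boost 2: (0.379 + 0.579)/(1 + 0.379×0.579) = 0.9580/1.21944 = 0.785606
Compose boost 3: (0.194 + 0.785606)/(1 + 0.194×0.785606) = 0.979606/1.15241 = 0.8501

u ≈ 0.8501c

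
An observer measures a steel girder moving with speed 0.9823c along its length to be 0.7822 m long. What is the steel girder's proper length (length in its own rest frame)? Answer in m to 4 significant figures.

L₀ ≈ 4.176 m

γ = 1/√(1 − 0.9823²) = 5.33862
L₀ = γL = 5.33862 × 0.7822 = 4.176 m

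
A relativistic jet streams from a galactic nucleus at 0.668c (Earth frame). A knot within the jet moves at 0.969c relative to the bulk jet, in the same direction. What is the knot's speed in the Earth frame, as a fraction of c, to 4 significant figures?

Relativistic velocity addition: u = (u' + v)/(1 + u'v/c²)
= (0.969 + 0.668)/(1 + 0.969×0.668) = 1.637/1.64729 = 0.9938

u ≈ 0.9938c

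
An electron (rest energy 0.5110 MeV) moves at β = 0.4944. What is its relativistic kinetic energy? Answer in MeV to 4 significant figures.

γ = 1/√(1 − 0.4944²) = 1.15044
K = (γ − 1)m₀c² = (1.15044 − 1) × 0.5110 MeV = 0.150438 × 0.5110 MeV = 0.07687 MeV

K ≈ 0.07687 MeV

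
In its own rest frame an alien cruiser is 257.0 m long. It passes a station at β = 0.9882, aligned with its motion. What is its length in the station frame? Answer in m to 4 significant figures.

L ≈ 39.36 m

γ = 1/√(1 − 0.9882²) = 6.52873
Length contraction: L = L₀/γ = 257.0/6.52873 = 39.36 m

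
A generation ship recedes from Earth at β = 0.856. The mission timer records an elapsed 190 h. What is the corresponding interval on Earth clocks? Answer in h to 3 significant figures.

Δt ≈ 368 h

γ = 1/√(1 − 0.856²) = 1.9343
Time dilation: Δt = γτ₀ = 1.9343 × 190 h = 368 h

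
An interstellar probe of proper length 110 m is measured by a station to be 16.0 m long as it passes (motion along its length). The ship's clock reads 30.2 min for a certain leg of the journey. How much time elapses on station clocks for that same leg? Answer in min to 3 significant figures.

Length contraction ⇒ γ = L₀/L = 110/16.0 = 6.8750
Time dilation: Δt = γτ₀ = 6.8750 × 30.2 min = 208 min

Δt ≈ 208 min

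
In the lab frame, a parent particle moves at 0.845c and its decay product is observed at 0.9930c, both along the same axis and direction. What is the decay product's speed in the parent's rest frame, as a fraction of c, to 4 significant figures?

Inverse velocity addition: u' = (u − v)/(1 − uv/c²)
= (0.9930 − 0.845)/(1 − 0.9930×0.845) = 0.1480/0.160915 = 0.9197

u' ≈ 0.9197c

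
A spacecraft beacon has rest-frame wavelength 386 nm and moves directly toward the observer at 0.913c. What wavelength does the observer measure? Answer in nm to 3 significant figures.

λ_obs ≈ 82.3 nm

Relativistic Doppler: λ_obs = λ_src √((1−β)/(1+β))
= 386 × √(0.087000/1.9130) = 386 × 0.21326 = 82.3 nm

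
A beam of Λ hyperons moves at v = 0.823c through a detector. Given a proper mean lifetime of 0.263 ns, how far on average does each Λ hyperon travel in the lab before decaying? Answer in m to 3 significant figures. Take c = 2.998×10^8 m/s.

d ≈ 0.114 m

γ = 1/√(1 − 0.823²) = 1.7604
Dilated lifetime: Δt = γτ₀ = 1.7604 × 0.263 ns = 0.46299 ns
d = vΔt = 0.823c × 0.46299 ns = 2.4674×10^8 m/s × 4.6299×10^-10 s = 0.114 m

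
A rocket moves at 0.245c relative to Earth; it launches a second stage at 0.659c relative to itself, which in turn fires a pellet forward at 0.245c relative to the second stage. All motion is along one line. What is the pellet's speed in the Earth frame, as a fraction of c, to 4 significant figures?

u ≈ 0.8594c

Compose boost 2: (0.659 + 0.245)/(1 + 0.659×0.245) = 0.9040/1.16146 = 0.778334
Compose boost 3: (0.245 + 0.778334)/(1 + 0.245×0.778334) = 1.02333/1.19069 = 0.8594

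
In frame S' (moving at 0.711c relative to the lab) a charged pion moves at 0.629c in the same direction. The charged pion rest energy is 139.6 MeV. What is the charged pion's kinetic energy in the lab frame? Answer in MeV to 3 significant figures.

K ≈ 230 MeV

u_lab = (0.629 + 0.711)/(1 + 0.629×0.711) = 0.925914
γ = 1/√(1 − 0.925914²) = 2.6474
K = (γ − 1)m₀c² = (2.6474 − 1) × 139.6 = 1.6474 × 139.6 = 230 MeV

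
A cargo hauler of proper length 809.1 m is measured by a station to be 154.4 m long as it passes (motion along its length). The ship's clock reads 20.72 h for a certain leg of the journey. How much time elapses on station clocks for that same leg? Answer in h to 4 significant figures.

Δt ≈ 108.6 h

Length contraction ⇒ γ = L₀/L = 809.1/154.4 = 5.24028
Time dilation: Δt = γτ₀ = 5.24028 × 20.72 h = 108.6 h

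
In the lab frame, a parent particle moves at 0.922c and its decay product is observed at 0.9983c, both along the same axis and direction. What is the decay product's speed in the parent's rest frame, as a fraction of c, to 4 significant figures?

u' ≈ 0.9589c

Inverse velocity addition: u' = (u − v)/(1 − uv/c²)
= (0.9983 − 0.922)/(1 − 0.9983×0.922) = 0.07630/0.0795674 = 0.9589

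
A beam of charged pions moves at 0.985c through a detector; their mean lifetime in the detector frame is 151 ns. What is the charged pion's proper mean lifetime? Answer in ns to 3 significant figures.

τ₀ ≈ 26.1 ns

γ = 1/√(1 − 0.985²) = 5.7953
Proper time: τ₀ = Δt/γ = 151/5.7953 = 26.1 ns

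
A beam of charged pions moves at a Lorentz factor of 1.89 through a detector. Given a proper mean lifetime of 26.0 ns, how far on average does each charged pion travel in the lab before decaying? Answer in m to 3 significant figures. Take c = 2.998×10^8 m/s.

d ≈ 12.5 m

β = √(1 − 1/γ²) = √(1 − 1/1.89²) = 0.84856
Dilated lifetime: Δt = γτ₀ = 1.89 × 26.0 ns = 49.140 ns
d = vΔt = 0.84856c × 49.140 ns = 2.5440×10^8 m/s × 4.9140×10^-8 s = 12.5 m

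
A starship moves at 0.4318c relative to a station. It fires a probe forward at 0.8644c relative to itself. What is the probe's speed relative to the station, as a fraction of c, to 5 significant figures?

Relativistic velocity addition: u = (u' + v)/(1 + u'v/c²)
= (0.8644 + 0.4318)/(1 + 0.8644×0.4318) = 1.2962/1.373248 = 0.94389

u ≈ 0.94389c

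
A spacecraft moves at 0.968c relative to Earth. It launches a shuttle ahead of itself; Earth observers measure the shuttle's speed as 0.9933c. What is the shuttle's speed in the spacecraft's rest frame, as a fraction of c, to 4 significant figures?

Inverse velocity addition: u' = (u − v)/(1 − uv/c²)
= (0.9933 − 0.968)/(1 − 0.9933×0.968) = 0.02530/0.0384856 = 0.6574

u' ≈ 0.6574c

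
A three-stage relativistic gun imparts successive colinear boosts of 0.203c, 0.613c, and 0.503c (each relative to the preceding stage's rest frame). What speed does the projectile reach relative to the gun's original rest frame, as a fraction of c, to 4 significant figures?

Compose boost 2: (0.613 + 0.203)/(1 + 0.613×0.203) = 0.8160/1.12444 = 0.725695
Compose boost 3: (0.503 + 0.725695)/(1 + 0.503×0.725695) = 1.22870/1.36502 = 0.9001

u ≈ 0.9001c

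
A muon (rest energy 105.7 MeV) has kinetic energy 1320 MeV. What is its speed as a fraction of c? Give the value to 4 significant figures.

γ = 1 + K/(m₀c²) = 1 + 1320/105.7 = 13.4882
β = √(1 − 1/γ²) = 0.9972

β ≈ 0.9972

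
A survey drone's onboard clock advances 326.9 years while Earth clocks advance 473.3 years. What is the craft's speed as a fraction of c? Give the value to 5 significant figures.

β ≈ 0.72316

γ = Δt/τ₀ = 473.3/326.9 = 1.447843
β = √(1 − 1/γ²) = √(1 − 1/1.447843²) = 0.72316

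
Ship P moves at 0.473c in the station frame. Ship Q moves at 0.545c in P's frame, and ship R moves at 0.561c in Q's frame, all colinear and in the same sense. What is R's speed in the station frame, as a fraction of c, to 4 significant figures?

u ≈ 0.9424c

Compose boost 2: (0.545 + 0.473)/(1 + 0.545×0.473) = 1.018/1.25778 = 0.809359
Compose boost 3: (0.561 + 0.809359)/(1 + 0.561×0.809359) = 1.37036/1.45405 = 0.9424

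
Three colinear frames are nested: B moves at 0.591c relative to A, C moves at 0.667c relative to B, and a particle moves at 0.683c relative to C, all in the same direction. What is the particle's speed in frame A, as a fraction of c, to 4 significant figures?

u ≈ 0.9808c

Compose boost 2: (0.667 + 0.591)/(1 + 0.667×0.591) = 1.258/1.39420 = 0.902312
Compose boost 3: (0.683 + 0.902312)/(1 + 0.683×0.902312) = 1.58531/1.61628 = 0.9808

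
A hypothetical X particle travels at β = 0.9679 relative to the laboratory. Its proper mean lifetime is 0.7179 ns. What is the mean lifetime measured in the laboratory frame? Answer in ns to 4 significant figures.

Δt ≈ 2.856 ns

γ = 1/√(1 − 0.9679²) = 3.97874
Time dilation: Δt = γτ₀ = 3.97874 × 0.7179 ns = 2.856 ns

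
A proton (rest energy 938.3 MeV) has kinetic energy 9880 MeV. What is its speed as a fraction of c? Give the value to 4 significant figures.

β ≈ 0.9962

γ = 1 + K/(m₀c²) = 1 + 9880/938.3 = 11.5297
β = √(1 − 1/γ²) = 0.9962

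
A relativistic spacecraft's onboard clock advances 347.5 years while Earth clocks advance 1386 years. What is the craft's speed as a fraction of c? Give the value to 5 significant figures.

β ≈ 0.96806

γ = Δt/τ₀ = 1386/347.5 = 3.988489
β = √(1 − 1/γ²) = √(1 − 1/3.988489²) = 0.96806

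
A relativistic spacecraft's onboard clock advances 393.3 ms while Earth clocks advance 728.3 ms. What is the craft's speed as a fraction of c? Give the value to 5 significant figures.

β ≈ 0.84165

γ = Δt/τ₀ = 728.3/393.3 = 1.851767
β = √(1 − 1/γ²) = √(1 − 1/1.851767²) = 0.84165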